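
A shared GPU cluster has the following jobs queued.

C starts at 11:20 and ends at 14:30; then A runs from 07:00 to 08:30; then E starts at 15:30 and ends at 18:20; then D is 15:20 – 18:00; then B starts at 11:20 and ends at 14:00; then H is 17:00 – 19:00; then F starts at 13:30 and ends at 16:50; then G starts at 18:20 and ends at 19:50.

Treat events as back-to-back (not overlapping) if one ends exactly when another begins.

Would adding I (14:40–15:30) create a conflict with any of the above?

Yes — it overlaps D, F

A: ends 08:30 at or before I starts 14:40 → clear.
B: ends 14:00 at or before I starts 14:40 → clear.
C: ends 14:30 at or before I starts 14:40 → clear.
F: starts 13:30 before I ends 15:30, and ends 16:50 after I starts 14:40 → overlap.
D: starts 15:20 before I ends 15:30, and ends 18:00 after I starts 14:40 → overlap.
E: starts 15:30 at or after I ends 15:30 → clear.
H: starts 17:00 at or after I ends 15:30 → clear.
G: starts 18:20 at or after I ends 15:30 → clear.
I overlaps D, F.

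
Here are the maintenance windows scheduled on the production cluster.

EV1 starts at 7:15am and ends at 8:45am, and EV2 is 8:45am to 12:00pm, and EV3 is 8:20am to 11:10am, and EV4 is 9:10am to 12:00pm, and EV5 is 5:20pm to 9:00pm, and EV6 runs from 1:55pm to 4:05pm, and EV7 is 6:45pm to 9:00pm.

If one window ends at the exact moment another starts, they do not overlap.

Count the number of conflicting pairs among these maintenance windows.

5

Sorted by start: EV1, EV3, EV2, EV4, EV6, EV5, EV7.
EV3 starts before EV1 ends → EV1 and EV3 overlap.
EV2 starts exactly when EV1 ends (back-to-back, no overlap); EV1 is clear from here.
EV2 starts before EV3 ends → EV3 and EV2 overlap.
EV4 starts before EV3 ends → EV3 and EV4 overlap.
EV6 starts after EV3 ends; EV3 is clear from here.
EV4 starts before EV2 ends → EV2 and EV4 overlap.
EV6 starts after EV2 ends; EV2 is clear from here.
EV6 starts after EV4 ends; EV4 is clear from here.
EV5 starts after EV6 ends; EV6 is clear from here.
EV7 starts before EV5 ends → EV5 and EV7 overlap.
Overlapping pairs: EV1 & EV3, EV2 & EV3, EV2 & EV4, EV3 & EV4, EV5 & EV7 — 5 in total.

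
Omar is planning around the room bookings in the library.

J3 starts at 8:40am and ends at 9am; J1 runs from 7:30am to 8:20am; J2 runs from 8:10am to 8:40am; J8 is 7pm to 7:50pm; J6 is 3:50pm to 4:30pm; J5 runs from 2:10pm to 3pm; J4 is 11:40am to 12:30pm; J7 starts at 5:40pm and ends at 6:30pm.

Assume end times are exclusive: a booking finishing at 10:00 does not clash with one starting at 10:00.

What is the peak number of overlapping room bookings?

Sweep the timeline, counting +1 at each start and −1 at each end (ends before starts at a tie):
7:30am start J1 → 1
8:10am start J2 → 2
8:20am end J1 → 1
8:40am end J2 → 0
8:40am start J3 → 1
9am end J3 → 0
11:40am start J4 → 1
12:30pm end J4 → 0
2:10pm start J5 → 1
3pm end J5 → 0
3:50pm start J6 → 1
4:30pm end J6 → 0
5:40pm start J7 → 1
6:30pm end J7 → 0
7pm start J8 → 1
7:50pm end J8 → 0
Peak is 2, at 8:10am (J1, J2).

2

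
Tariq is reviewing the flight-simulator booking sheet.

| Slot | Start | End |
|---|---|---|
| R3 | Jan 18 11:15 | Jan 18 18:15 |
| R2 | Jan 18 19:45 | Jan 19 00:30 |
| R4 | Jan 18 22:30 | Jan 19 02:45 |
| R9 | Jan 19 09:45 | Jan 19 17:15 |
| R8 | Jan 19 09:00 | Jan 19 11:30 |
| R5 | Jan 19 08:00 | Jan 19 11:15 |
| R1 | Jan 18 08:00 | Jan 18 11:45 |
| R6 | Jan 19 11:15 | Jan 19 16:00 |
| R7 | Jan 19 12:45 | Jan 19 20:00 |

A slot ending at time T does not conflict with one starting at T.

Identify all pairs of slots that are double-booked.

Sorted by start: R1, R3, R2, R4, R5, R8, R9, R6, R7.
R3 starts before R1 ends → R1 and R3 overlap.
R2 starts after R1 ends, so nothing later overlaps R1 either.
R2 starts after R3 ends, so nothing later overlaps R3 either.
R4 starts before R2 ends → R2 and R4 overlap.
R5 starts after R2 ends, so nothing later overlaps R2 either.
R5 starts after R4 ends, so nothing later overlaps R4 either.
R8 starts before R5 ends → R5 and R8 overlap.
R9 starts before R5 ends → R5 and R9 overlap.
R6 starts exactly when R5 ends (back-to-back, no overlap), so nothing later overlaps R5 either.
R9 starts before R8 ends → R8 and R9 overlap.
R6 starts before R8 ends → R8 and R6 overlap.
R7 starts after R8 ends.
R6 starts before R9 ends → R9 and R6 overlap.
R7 starts before R9 ends → R9 and R7 overlap.
R7 starts before R6 ends → R6 and R7 overlap.

R1 & R3, R2 & R4, R5 & R8, R5 & R9, R6 & R7, R6 & R8, R6 & R9, R7 & R9, R8 & R9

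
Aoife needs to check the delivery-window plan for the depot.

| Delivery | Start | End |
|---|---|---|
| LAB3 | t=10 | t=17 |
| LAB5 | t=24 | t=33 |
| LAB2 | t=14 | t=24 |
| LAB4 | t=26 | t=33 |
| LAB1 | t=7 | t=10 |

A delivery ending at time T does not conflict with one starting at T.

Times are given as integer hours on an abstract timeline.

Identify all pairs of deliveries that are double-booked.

LAB2 & LAB3, LAB4 & LAB5

Sorted by start: LAB1, LAB3, LAB2, LAB5, LAB4.
LAB3 starts exactly when LAB1 ends (back-to-back, no overlap) — done with LAB1.
LAB2 starts before LAB3 ends → LAB3 and LAB2 overlap.
LAB5 starts after LAB3 ends — done with LAB3.
LAB5 starts exactly when LAB2 ends (back-to-back, no overlap) — done with LAB2.
LAB4 starts before LAB5 ends → LAB5 and LAB4 overlap.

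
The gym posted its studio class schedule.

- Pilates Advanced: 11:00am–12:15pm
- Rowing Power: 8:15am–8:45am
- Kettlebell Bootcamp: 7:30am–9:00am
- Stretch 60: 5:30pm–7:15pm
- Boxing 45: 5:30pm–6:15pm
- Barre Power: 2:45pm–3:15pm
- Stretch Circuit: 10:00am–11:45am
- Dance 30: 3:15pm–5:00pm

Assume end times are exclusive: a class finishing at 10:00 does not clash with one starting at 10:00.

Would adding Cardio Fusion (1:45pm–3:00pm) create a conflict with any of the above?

Yes — it overlaps Barre Power

Kettlebell Bootcamp: ends 9:00am at or before Cardio Fusion starts 1:45pm → clear.
Rowing Power: ends 8:45am at or before Cardio Fusion starts 1:45pm → clear.
Stretch Circuit: ends 11:45am at or before Cardio Fusion starts 1:45pm → clear.
Pilates Advanced: ends 12:15pm at or before Cardio Fusion starts 1:45pm → clear.
Barre Power: starts 2:45pm before Cardio Fusion ends 3:00pm, and ends 3:15pm after Cardio Fusion starts 1:45pm → overlap.
Dance 30: starts 3:15pm at or after Cardio Fusion ends 3:00pm → clear.
Boxing 45: starts 5:30pm at or after Cardio Fusion ends 3:00pm → clear.
Stretch 60: starts 5:30pm at or after Cardio Fusion ends 3:00pm → clear.
Cardio Fusion overlaps Barre Power.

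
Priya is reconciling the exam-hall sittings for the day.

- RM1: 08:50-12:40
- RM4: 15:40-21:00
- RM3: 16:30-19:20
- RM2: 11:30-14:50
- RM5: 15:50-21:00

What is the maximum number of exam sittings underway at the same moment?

3

Sweep the timeline, counting +1 at each start and −1 at each end (ends before starts at a tie):
08:50 start RM1 → 1
11:30 start RM2 → 2
12:40 end RM1 → 1
14:50 end RM2 → 0
15:40 start RM4 → 1
15:50 start RM5 → 2
16:30 start RM3 → 3
19:20 end RM3 → 2
21:00 end RM4 → 1
21:00 end RM5 → 0
Peak is 3, at 16:30 (RM3, RM4, RM5).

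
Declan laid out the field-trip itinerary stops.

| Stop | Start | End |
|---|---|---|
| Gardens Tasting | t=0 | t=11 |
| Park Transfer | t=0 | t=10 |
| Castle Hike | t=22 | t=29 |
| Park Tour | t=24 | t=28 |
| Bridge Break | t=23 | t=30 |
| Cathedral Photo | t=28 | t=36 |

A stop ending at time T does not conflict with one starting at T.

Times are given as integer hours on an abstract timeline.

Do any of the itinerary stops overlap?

Sorted by start: Gardens Tasting, Park Transfer, Castle Hike, Bridge Break, Park Tour, Cathedral Photo.
Park Transfer starts before Gardens Tasting ends → Gardens Tasting and Park Transfer overlap.
That's a conflict, so the schedule is not conflict-free.

Yes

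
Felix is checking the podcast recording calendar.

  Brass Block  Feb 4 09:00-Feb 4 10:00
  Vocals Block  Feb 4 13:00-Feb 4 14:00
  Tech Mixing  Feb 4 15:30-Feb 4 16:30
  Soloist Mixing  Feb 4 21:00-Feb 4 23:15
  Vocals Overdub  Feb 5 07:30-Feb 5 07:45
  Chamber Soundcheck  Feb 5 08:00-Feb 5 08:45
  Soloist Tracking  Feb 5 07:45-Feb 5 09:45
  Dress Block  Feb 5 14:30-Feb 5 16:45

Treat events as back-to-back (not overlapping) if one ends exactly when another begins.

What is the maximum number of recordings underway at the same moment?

2

Walk through starts and ends in time order (an end at T is processed before a start at T):
Feb 4 09:00 start Brass Block → 1
Feb 4 10:00 end Brass Block → 0
Feb 4 13:00 start Vocals Block → 1
Feb 4 14:00 end Vocals Block → 0
Feb 4 15:30 start Tech Mixing → 1
Feb 4 16:30 end Tech Mixing → 0
Feb 4 21:00 start Soloist Mixing → 1
Feb 4 23:15 end Soloist Mixing → 0
Feb 5 07:30 start Vocals Overdub → 1
Feb 5 07:45 end Vocals Overdub → 0
Feb 5 07:45 start Soloist Tracking → 1
Feb 5 08:00 start Chamber Soundcheck → 2
Feb 5 08:45 end Chamber Soundcheck → 1
Feb 5 09:45 end Soloist Tracking → 0
Feb 5 14:30 start Dress Block → 1
Feb 5 16:45 end Dress Block → 0
Peak is 2, at Feb 5 08:00 (Chamber Soundcheck, Soloist Tracking).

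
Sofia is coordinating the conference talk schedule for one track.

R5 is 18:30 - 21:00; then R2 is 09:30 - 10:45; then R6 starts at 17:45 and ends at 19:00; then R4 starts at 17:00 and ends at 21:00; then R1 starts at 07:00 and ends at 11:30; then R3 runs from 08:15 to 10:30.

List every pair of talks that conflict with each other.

R1 & R2, R1 & R3, R2 & R3, R4 & R5, R4 & R6, R5 & R6

Sorted by start: R1, R3, R2, R4, R6, R5.
R3 starts before R1 ends → R1 and R3 overlap.
R2 starts before R1 ends → R1 and R2 overlap.
R4 starts after R1 ends; R1 is clear from here.
R2 starts before R3 ends → R3 and R2 overlap.
R4 starts after R3 ends; R3 is clear from here.
R4 starts after R2 ends; R2 is clear from here.
R6 starts before R4 ends → R4 and R6 overlap.
R5 starts before R4 ends → R4 and R5 overlap.
R5 starts before R6 ends → R6 and R5 overlap.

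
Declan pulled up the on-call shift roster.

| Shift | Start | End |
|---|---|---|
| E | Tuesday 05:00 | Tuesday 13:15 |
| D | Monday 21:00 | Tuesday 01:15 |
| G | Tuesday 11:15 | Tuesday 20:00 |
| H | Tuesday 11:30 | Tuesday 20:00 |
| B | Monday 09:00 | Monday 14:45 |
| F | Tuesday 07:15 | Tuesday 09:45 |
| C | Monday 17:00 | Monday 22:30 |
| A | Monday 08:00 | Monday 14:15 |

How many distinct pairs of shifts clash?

6

Sorted by start: A, B, C, D, E, F, G, H.
B starts before A ends → A and B overlap.
C starts after A ends; A is clear from here.
C starts after B ends; B is clear from here.
D starts before C ends → C and D overlap.
E starts after C ends; C is clear from here.
E starts after D ends; D is clear from here.
F starts before E ends → E and F overlap.
G starts before E ends → E and G overlap.
H starts before E ends → E and H overlap.
G starts after F ends; F is clear from here.
H starts before G ends → G and H overlap.
Overlapping pairs: A & B, C & D, E & F, E & G, E & H, G & H — 6 in total.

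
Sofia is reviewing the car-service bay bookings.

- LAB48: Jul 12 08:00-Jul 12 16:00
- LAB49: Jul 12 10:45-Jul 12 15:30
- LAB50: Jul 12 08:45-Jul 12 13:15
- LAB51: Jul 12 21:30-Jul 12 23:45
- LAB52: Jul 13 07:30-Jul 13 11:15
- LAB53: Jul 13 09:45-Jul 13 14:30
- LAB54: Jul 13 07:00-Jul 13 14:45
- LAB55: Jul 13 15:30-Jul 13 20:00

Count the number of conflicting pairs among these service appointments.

6

Check each pair: they overlap iff neither finishes before the other starts.
Sorted by start: LAB48, LAB50, LAB49, LAB51, LAB54, LAB52, LAB53, LAB55.
LAB50 starts before LAB48 ends → LAB48 and LAB50 overlap.
LAB49 starts before LAB48 ends → LAB48 and LAB49 overlap.
LAB51 starts after LAB48 ends; LAB48 is clear from here.
LAB49 starts before LAB50 ends → LAB50 and LAB49 overlap.
LAB51 starts after LAB50 ends; LAB50 is clear from here.
LAB51 starts after LAB49 ends; LAB49 is clear from here.
LAB54 starts after LAB51 ends; LAB51 is clear from here.
LAB52 starts before LAB54 ends → LAB54 and LAB52 overlap.
LAB53 starts before LAB54 ends → LAB54 and LAB53 overlap.
LAB55 starts after LAB54 ends.
LAB53 starts before LAB52 ends → LAB52 and LAB53 overlap.
LAB55 starts after LAB52 ends.
LAB55 starts after LAB53 ends.
Overlapping pairs: LAB48 & LAB49, LAB48 & LAB50, LAB49 & LAB50, LAB52 & LAB53, LAB52 & LAB54, LAB53 & LAB54 — 6 in total.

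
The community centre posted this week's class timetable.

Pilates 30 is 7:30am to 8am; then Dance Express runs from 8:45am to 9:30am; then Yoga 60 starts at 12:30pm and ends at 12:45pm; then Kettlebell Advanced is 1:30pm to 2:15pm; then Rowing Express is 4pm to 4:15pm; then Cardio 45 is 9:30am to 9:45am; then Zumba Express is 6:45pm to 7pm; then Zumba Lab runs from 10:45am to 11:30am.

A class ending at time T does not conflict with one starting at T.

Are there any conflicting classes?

Two intervals overlap when each starts before the other ends.
Sorted by start: Pilates 30, Dance Express, Cardio 45, Zumba Lab, Yoga 60, Kettlebell Advanced, Rowing Express, Zumba Express.
Dance Express starts after Pilates 30 ends, so Pilates 30 has no further overlaps.
Cardio 45 starts exactly when Dance Express ends (back-to-back, no overlap), so Dance Express has no further overlaps.
Zumba Lab starts after Cardio 45 ends, so Cardio 45 has no further overlaps.
Yoga 60 starts after Zumba Lab ends, so Zumba Lab has no further overlaps.
Kettlebell Advanced starts after Yoga 60 ends, so Yoga 60 has no further overlaps.
Rowing Express starts after Kettlebell Advanced ends, so Kettlebell Advanced has no further overlaps.
Zumba Express starts after Rowing Express ends.
Every pair is clear; the schedule has no overlaps.

No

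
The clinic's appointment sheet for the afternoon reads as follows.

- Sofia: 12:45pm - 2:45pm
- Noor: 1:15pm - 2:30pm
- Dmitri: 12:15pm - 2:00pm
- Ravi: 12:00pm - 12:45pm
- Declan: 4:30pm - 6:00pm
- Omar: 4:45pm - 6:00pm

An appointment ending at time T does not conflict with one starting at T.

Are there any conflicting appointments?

Two intervals overlap when each starts before the other ends.
Sorted by start: Ravi, Dmitri, Sofia, Noor, Declan, Omar.
Dmitri starts before Ravi ends → Ravi and Dmitri overlap.
That's a conflict, so the schedule is not conflict-free.

Yes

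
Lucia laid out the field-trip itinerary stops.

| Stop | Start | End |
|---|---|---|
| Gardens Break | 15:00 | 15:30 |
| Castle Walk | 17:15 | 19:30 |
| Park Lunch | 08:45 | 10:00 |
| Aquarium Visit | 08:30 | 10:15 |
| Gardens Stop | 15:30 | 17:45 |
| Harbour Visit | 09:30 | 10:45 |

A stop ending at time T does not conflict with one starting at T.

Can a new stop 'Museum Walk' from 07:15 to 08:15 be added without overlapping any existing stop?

Aquarium Visit: starts 08:30 at or after Museum Walk ends 08:15 → clear.
Park Lunch: starts 08:45 at or after Museum Walk ends 08:15 → clear.
Harbour Visit: starts 09:30 at or after Museum Walk ends 08:15 → clear.
Gardens Break: starts 15:00 at or after Museum Walk ends 08:15 → clear.
Gardens Stop: starts 15:30 at or after Museum Walk ends 08:15 → clear.
Castle Walk: starts 17:15 at or after Museum Walk ends 08:15 → clear.

Yes — the slot is free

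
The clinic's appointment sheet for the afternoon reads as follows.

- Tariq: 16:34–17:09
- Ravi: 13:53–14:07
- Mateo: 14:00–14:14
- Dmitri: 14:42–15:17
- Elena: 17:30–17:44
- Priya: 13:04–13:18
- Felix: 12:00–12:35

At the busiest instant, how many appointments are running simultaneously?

2

Sweep the timeline, counting +1 at each start and −1 at each end (ends before starts at a tie):
12:00 start Felix → 1
12:35 end Felix → 0
13:04 start Priya → 1
13:18 end Priya → 0
13:53 start Ravi → 1
14:00 start Mateo → 2
14:07 end Ravi → 1
14:14 end Mateo → 0
14:42 start Dmitri → 1
15:17 end Dmitri → 0
16:34 start Tariq → 1
17:09 end Tariq → 0
17:30 start Elena → 1
17:44 end Elena → 0
Peak is 2, at 14:00 (Mateo, Ravi).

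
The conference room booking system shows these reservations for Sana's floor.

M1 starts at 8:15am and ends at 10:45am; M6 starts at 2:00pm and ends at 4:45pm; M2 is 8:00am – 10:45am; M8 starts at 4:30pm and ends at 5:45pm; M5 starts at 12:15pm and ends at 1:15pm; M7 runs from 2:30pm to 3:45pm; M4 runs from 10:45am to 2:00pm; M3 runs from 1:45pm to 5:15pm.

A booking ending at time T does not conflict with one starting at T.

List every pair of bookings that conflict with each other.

Sorted by start: M2, M1, M4, M5, M3, M6, M7, M8.
M1 starts before M2 ends → M2 and M1 overlap.
M4 starts exactly when M2 ends (back-to-back, no overlap), so nothing later overlaps M2 either.
M4 starts exactly when M1 ends (back-to-back, no overlap), so nothing later overlaps M1 either.
M5 starts before M4 ends → M4 and M5 overlap.
M3 starts before M4 ends → M4 and M3 overlap.
M6 starts exactly when M4 ends (back-to-back, no overlap), so nothing later overlaps M4 either.
M3 starts after M5 ends, so nothing later overlaps M5 either.
M6 starts before M3 ends → M3 and M6 overlap.
M7 starts before M3 ends → M3 and M7 overlap.
M8 starts before M3 ends → M3 and M8 overlap.
M7 starts before M6 ends → M6 and M7 overlap.
M8 starts before M6 ends → M6 and M8 overlap.
M8 starts after M7 ends.

M1 & M2, M3 & M4, M3 & M6, M3 & M7, M3 & M8, M4 & M5, M6 & M7, M6 & M8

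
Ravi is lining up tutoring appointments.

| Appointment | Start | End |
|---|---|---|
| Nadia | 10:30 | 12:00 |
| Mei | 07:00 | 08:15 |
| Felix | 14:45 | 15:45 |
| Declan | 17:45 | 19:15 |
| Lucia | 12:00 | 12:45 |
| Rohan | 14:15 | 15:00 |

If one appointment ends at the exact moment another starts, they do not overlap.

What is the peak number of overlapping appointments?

Walk through starts and ends in time order (an end at T is processed before a start at T):
07:00 start Mei → 1
08:15 end Mei → 0
10:30 start Nadia → 1
12:00 end Nadia → 0
12:00 start Lucia → 1
12:45 end Lucia → 0
14:15 start Rohan → 1
14:45 start Felix → 2
15:00 end Rohan → 1
15:45 end Felix → 0
17:45 start Declan → 1
19:15 end Declan → 0
Peak is 2, at 14:45 (Felix, Rohan).

2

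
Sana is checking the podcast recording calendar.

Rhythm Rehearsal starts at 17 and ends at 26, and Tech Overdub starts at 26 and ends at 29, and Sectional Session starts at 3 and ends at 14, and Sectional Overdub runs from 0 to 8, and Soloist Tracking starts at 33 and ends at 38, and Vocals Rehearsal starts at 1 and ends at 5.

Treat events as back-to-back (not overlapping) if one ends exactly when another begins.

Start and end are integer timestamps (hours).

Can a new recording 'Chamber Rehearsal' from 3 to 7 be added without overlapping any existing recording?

No — it overlaps Sectional Overdub, Sectional Session, Vocals Rehearsal

Sectional Overdub: starts 0 before Chamber Rehearsal ends 7, and ends 8 after Chamber Rehearsal starts 3 → overlap.
Vocals Rehearsal: starts 1 before Chamber Rehearsal ends 7, and ends 5 after Chamber Rehearsal starts 3 → overlap.
Sectional Session: starts 3 before Chamber Rehearsal ends 7, and ends 14 after Chamber Rehearsal starts 3 → overlap.
Rhythm Rehearsal: starts 17 at or after Chamber Rehearsal ends 7 → clear.
Tech Overdub: starts 26 at or after Chamber Rehearsal ends 7 → clear.
Soloist Tracking: starts 33 at or after Chamber Rehearsal ends 7 → clear.
Chamber Rehearsal overlaps Sectional Overdub, Sectional Session, Vocals Rehearsal.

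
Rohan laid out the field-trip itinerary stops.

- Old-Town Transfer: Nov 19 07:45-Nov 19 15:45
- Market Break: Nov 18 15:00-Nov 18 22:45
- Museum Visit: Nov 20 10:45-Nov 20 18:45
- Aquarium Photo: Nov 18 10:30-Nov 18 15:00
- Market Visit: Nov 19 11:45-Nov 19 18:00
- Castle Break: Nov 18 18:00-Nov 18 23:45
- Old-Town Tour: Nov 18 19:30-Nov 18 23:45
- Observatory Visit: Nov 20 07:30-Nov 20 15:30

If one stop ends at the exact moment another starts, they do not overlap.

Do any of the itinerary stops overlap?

Yes

Check each pair: they overlap iff neither finishes before the other starts.
Sorted by start: Aquarium Photo, Market Break, Castle Break, Old-Town Tour, Old-Town Transfer, Market Visit, Observatory Visit, Museum Visit.
Market Break starts exactly when Aquarium Photo ends (back-to-back, no overlap), so nothing later overlaps Aquarium Photo either.
Castle Break starts before Market Break ends → Market Break and Castle Break overlap.
That's a conflict, so the schedule is not conflict-free.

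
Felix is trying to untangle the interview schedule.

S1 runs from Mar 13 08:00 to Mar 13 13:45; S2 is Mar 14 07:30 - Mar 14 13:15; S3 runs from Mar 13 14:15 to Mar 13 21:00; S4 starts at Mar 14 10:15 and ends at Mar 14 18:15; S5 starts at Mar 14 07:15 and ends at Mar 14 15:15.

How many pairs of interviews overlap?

3

Sorted by start: S1, S3, S5, S2, S4.
S3 starts after S1 ends, so nothing later overlaps S1 either.
S5 starts after S3 ends, so nothing later overlaps S3 either.
S2 starts before S5 ends → S5 and S2 overlap.
S4 starts before S5 ends → S5 and S4 overlap.
S4 starts before S2 ends → S2 and S4 overlap.
Overlapping pairs: S2 & S4, S2 & S5, S4 & S5 — 3 in total.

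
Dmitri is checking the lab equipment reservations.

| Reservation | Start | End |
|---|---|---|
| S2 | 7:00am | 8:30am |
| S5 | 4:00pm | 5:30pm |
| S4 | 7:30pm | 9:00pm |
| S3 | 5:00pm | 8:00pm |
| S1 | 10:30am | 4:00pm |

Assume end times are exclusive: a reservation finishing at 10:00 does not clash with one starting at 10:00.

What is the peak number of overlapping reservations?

2

Sort all start/end points and keep a running count:
7:00am start S2 → 1
8:30am end S2 → 0
10:30am start S1 → 1
4:00pm end S1 → 0
4:00pm start S5 → 1
5:00pm start S3 → 2
5:30pm end S5 → 1
7:30pm start S4 → 2
8:00pm end S3 → 1
9:00pm end S4 → 0
Peak is 2, at 5:00pm (S3, S5).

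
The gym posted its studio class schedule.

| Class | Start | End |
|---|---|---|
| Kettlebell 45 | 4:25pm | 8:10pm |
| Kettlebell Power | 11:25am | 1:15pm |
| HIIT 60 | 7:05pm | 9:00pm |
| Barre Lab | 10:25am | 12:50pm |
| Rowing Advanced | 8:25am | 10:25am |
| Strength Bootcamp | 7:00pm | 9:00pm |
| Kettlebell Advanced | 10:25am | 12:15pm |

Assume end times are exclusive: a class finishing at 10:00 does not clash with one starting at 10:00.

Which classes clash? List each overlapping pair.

Barre Lab & Kettlebell Advanced, Barre Lab & Kettlebell Power, HIIT 60 & Kettlebell 45, HIIT 60 & Strength Bootcamp, Kettlebell 45 & Strength Bootcamp, Kettlebell Advanced & Kettlebell Power

Sorted by start: Rowing Advanced, Barre Lab, Kettlebell Advanced, Kettlebell Power, Kettlebell 45, Strength Bootcamp, HIIT 60.
Barre Lab starts exactly when Rowing Advanced ends (back-to-back, no overlap), so nothing later overlaps Rowing Advanced either.
Kettlebell Advanced starts before Barre Lab ends → Barre Lab and Kettlebell Advanced overlap.
Kettlebell Power starts before Barre Lab ends → Barre Lab and Kettlebell Power overlap.
Kettlebell 45 starts after Barre Lab ends, so nothing later overlaps Barre Lab either.
Kettlebell Power starts before Kettlebell Advanced ends → Kettlebell Advanced and Kettlebell Power overlap.
Kettlebell 45 starts after Kettlebell Advanced ends, so nothing later overlaps Kettlebell Advanced either.
Kettlebell 45 starts after Kettlebell Power ends, so nothing later overlaps Kettlebell Power either.
Strength Bootcamp starts before Kettlebell 45 ends → Kettlebell 45 and Strength Bootcamp overlap.
HIIT 60 starts before Kettlebell 45 ends → Kettlebell 45 and HIIT 60 overlap.
HIIT 60 starts before Strength Bootcamp ends → Strength Bootcamp and HIIT 60 overlap.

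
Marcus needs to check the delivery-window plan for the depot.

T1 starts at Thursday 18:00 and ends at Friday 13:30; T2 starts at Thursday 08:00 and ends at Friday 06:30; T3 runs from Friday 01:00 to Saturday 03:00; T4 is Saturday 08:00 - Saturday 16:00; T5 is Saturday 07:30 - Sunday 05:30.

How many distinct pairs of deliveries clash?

Sorted by start: T2, T1, T3, T5, T4.
T1 starts before T2 ends → T2 and T1 overlap.
T3 starts before T2 ends → T2 and T3 overlap.
T5 starts after T2 ends, so nothing later overlaps T2 either.
T3 starts before T1 ends → T1 and T3 overlap.
T5 starts after T1 ends, so nothing later overlaps T1 either.
T5 starts after T3 ends, so nothing later overlaps T3 either.
T4 starts before T5 ends → T5 and T4 overlap.
Overlapping pairs: T1 & T2, T1 & T3, T2 & T3, T4 & T5 — 4 in total.

4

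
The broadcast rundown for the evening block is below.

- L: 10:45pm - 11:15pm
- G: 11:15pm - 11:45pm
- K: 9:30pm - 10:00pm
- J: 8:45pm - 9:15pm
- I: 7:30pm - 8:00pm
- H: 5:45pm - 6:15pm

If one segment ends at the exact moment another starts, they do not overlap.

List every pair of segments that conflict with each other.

Sorted by start: H, I, J, K, L, G.
I starts after H ends, so H has no further overlaps.
J starts after I ends, so I has no further overlaps.
K starts after J ends, so J has no further overlaps.
L starts after K ends, so K has no further overlaps.
G starts exactly when L ends (back-to-back, no overlap).

no overlapping pairs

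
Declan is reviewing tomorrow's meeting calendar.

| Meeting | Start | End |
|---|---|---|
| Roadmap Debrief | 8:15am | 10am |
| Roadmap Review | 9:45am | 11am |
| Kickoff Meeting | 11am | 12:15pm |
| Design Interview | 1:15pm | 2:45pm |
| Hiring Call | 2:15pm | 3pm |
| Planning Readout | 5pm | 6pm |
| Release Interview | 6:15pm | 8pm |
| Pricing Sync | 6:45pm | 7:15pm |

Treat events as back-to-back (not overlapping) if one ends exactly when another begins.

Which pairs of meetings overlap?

Sorted by start: Roadmap Debrief, Roadmap Review, Kickoff Meeting, Design Interview, Hiring Call, Planning Readout, Release Interview, Pricing Sync.
Roadmap Review starts before Roadmap Debrief ends → Roadmap Debrief and Roadmap Review overlap.
Kickoff Meeting starts after Roadmap Debrief ends, so Roadmap Debrief has no further overlaps.
Kickoff Meeting starts exactly when Roadmap Review ends (back-to-back, no overlap), so Roadmap Review has no further overlaps.
Design Interview starts after Kickoff Meeting ends, so Kickoff Meeting has no further overlaps.
Hiring Call starts before Design Interview ends → Design Interview and Hiring Call overlap.
Planning Readout starts after Design Interview ends, so Design Interview has no further overlaps.
Planning Readout starts after Hiring Call ends, so Hiring Call has no further overlaps.
Release Interview starts after Planning Readout ends, so Planning Readout has no further overlaps.
Pricing Sync starts before Release Interview ends → Release Interview and Pricing Sync overlap.

Design Interview & Hiring Call, Pricing Sync & Release Interview, Roadmap Debrief & Roadmap Review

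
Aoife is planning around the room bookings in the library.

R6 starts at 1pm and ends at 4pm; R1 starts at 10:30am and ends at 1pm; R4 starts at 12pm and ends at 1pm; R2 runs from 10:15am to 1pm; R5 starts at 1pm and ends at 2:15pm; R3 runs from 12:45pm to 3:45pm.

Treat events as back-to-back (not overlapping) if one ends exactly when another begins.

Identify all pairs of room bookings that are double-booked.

R1 & R2, R1 & R3, R1 & R4, R2 & R3, R2 & R4, R3 & R4, R3 & R5, R3 & R6, R5 & R6

Sorted by start: R2, R1, R4, R3, R5, R6.
R1 starts before R2 ends → R2 and R1 overlap.
R4 starts before R2 ends → R2 and R4 overlap.
R3 starts before R2 ends → R2 and R3 overlap.
R5 starts exactly when R2 ends (back-to-back, no overlap), so R2 has no further overlaps.
R4 starts before R1 ends → R1 and R4 overlap.
R3 starts before R1 ends → R1 and R3 overlap.
R5 starts exactly when R1 ends (back-to-back, no overlap), so R1 has no further overlaps.
R3 starts before R4 ends → R4 and R3 overlap.
R5 starts exactly when R4 ends (back-to-back, no overlap), so R4 has no further overlaps.
R5 starts before R3 ends → R3 and R5 overlap.
R6 starts before R3 ends → R3 and R6 overlap.
R6 starts before R5 ends → R5 and R6 overlap.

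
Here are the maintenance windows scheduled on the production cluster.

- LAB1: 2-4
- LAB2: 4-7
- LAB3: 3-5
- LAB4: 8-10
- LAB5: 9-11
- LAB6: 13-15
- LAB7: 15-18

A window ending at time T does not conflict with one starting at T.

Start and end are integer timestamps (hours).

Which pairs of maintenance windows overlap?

Two intervals overlap when each starts before the other ends.
Sorted by start: LAB1, LAB3, LAB2, LAB4, LAB5, LAB6, LAB7.
LAB3 starts before LAB1 ends → LAB1 and LAB3 overlap.
LAB2 starts exactly when LAB1 ends (back-to-back, no overlap), so LAB1 has no further overlaps.
LAB2 starts before LAB3 ends → LAB3 and LAB2 overlap.
LAB4 starts after LAB3 ends, so LAB3 has no further overlaps.
LAB4 starts after LAB2 ends, so LAB2 has no further overlaps.
LAB5 starts before LAB4 ends → LAB4 and LAB5 overlap.
LAB6 starts after LAB4 ends, so LAB4 has no further overlaps.
LAB6 starts after LAB5 ends, so LAB5 has no further overlaps.
LAB7 starts exactly when LAB6 ends (back-to-back, no overlap).

LAB1 & LAB3, LAB2 & LAB3, LAB4 & LAB5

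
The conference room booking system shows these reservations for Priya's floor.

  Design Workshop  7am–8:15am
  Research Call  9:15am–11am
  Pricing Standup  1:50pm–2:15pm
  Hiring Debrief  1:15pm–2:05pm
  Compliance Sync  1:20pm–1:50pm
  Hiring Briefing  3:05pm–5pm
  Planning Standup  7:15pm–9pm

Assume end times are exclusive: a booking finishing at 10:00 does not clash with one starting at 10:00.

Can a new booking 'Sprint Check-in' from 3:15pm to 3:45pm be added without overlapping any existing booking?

Design Workshop: ends 8:15am at or before Sprint Check-in starts 3:15pm → clear.
Research Call: ends 11am at or before Sprint Check-in starts 3:15pm → clear.
Hiring Debrief: ends 2:05pm at or before Sprint Check-in starts 3:15pm → clear.
Compliance Sync: ends 1:50pm at or before Sprint Check-in starts 3:15pm → clear.
Pricing Standup: ends 2:15pm at or before Sprint Check-in starts 3:15pm → clear.
Hiring Briefing: starts 3:05pm before Sprint Check-in ends 3:45pm, and ends 5pm after Sprint Check-in starts 3:15pm → overlap.
Planning Standup: starts 7:15pm at or after Sprint Check-in ends 3:45pm → clear.
Sprint Check-in overlaps Hiring Briefing.

No — it overlaps Hiring Briefing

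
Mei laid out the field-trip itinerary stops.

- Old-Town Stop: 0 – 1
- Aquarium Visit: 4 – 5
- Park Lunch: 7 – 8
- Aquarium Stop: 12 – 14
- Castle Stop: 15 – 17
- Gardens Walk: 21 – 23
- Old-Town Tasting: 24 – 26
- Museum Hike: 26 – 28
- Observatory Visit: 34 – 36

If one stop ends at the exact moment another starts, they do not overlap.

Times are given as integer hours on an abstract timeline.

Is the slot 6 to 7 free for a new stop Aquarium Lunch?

Old-Town Stop: ends 1 at or before Aquarium Lunch starts 6 → clear.
Aquarium Visit: ends 5 at or before Aquarium Lunch starts 6 → clear.
Park Lunch: starts 7 at or after Aquarium Lunch ends 7 → clear.
Aquarium Stop: starts 12 at or after Aquarium Lunch ends 7 → clear.
Castle Stop: starts 15 at or after Aquarium Lunch ends 7 → clear.
Gardens Walk: starts 21 at or after Aquarium Lunch ends 7 → clear.
Old-Town Tasting: starts 24 at or after Aquarium Lunch ends 7 → clear.
Museum Hike: starts 26 at or after Aquarium Lunch ends 7 → clear.
Observatory Visit: starts 34 at or after Aquarium Lunch ends 7 → clear.

Yes — the slot is free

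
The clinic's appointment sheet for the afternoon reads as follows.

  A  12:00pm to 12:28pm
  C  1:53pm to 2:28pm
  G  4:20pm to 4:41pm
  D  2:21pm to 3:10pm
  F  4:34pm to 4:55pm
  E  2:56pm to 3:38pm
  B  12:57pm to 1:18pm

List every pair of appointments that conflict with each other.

Sorted by start: A, B, C, D, E, G, F.
B starts after A ends, so nothing later overlaps A either.
C starts after B ends, so nothing later overlaps B either.
D starts before C ends → C and D overlap.
E starts after C ends, so nothing later overlaps C either.
E starts before D ends → D and E overlap.
G starts after D ends, so nothing later overlaps D either.
G starts after E ends, so nothing later overlaps E either.
F starts before G ends → G and F overlap.

C & D, D & E, F & G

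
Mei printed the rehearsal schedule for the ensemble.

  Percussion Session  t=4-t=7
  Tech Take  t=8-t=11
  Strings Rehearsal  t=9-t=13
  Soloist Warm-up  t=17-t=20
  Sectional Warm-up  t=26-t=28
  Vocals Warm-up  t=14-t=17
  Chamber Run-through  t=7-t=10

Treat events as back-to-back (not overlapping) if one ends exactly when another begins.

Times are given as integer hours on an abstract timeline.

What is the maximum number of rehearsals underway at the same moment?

Sweep the timeline, counting +1 at each start and −1 at each end (ends before starts at a tie):
t=4 start Percussion Session → 1
t=7 end Percussion Session → 0
t=7 start Chamber Run-through → 1
t=8 start Tech Take → 2
t=9 start Strings Rehearsal → 3
t=10 end Chamber Run-through → 2
t=11 end Tech Take → 1
t=13 end Strings Rehearsal → 0
t=14 start Vocals Warm-up → 1
t=17 end Vocals Warm-up → 0
t=17 start Soloist Warm-up → 1
t=20 end Soloist Warm-up → 0
t=26 start Sectional Warm-up → 1
t=28 end Sectional Warm-up → 0
Peak is 3, at t=9 (Chamber Run-through, Strings Rehearsal, Tech Take).

3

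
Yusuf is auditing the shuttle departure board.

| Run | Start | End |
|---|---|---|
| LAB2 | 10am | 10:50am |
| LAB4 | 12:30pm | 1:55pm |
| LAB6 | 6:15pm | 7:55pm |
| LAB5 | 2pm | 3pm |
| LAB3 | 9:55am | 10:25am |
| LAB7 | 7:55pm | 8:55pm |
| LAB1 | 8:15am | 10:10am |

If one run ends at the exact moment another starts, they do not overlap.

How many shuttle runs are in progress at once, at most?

3

Sort all start/end points and keep a running count:
8:15am start LAB1 → 1
9:55am start LAB3 → 2
10am start LAB2 → 3
10:10am end LAB1 → 2
10:25am end LAB3 → 1
10:50am end LAB2 → 0
12:30pm start LAB4 → 1
1:55pm end LAB4 → 0
2pm start LAB5 → 1
3pm end LAB5 → 0
6:15pm start LAB6 → 1
7:55pm end LAB6 → 0
7:55pm start LAB7 → 1
8:55pm end LAB7 → 0
Peak is 3, at 10am (LAB1, LAB2, LAB3).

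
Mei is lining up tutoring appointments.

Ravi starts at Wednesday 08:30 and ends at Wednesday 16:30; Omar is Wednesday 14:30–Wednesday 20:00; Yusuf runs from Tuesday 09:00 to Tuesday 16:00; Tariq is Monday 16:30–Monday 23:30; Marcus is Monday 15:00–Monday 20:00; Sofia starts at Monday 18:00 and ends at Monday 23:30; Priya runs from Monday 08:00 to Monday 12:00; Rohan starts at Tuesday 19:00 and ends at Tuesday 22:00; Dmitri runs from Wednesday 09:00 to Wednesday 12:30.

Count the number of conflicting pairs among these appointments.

Sorted by start: Priya, Marcus, Tariq, Sofia, Yusuf, Rohan, Ravi, Dmitri, Omar.
Marcus starts after Priya ends, so nothing later overlaps Priya either.
Tariq starts before Marcus ends → Marcus and Tariq overlap.
Sofia starts before Marcus ends → Marcus and Sofia overlap.
Yusuf starts after Marcus ends, so nothing later overlaps Marcus either.
Sofia starts before Tariq ends → Tariq and Sofia overlap.
Yusuf starts after Tariq ends, so nothing later overlaps Tariq either.
Yusuf starts after Sofia ends, so nothing later overlaps Sofia either.
Rohan starts after Yusuf ends, so nothing later overlaps Yusuf either.
Ravi starts after Rohan ends, so nothing later overlaps Rohan either.
Dmitri starts before Ravi ends → Ravi and Dmitri overlap.
Omar starts before Ravi ends → Ravi and Omar overlap.
Omar starts after Dmitri ends.
Overlapping pairs: Dmitri & Ravi, Marcus & Sofia, Marcus & Tariq, Omar & Ravi, Sofia & Tariq — 5 in total.

5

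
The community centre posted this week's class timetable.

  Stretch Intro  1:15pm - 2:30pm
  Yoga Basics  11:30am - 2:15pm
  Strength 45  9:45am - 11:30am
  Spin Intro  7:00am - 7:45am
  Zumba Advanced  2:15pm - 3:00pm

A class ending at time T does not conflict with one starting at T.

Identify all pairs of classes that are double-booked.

Stretch Intro & Yoga Basics, Stretch Intro & Zumba Advanced

Two intervals overlap when each starts before the other ends.
Sorted by start: Spin Intro, Strength 45, Yoga Basics, Stretch Intro, Zumba Advanced.
Strength 45 starts after Spin Intro ends, so nothing later overlaps Spin Intro either.
Yoga Basics starts exactly when Strength 45 ends (back-to-back, no overlap), so nothing later overlaps Strength 45 either.
Stretch Intro starts before Yoga Basics ends → Yoga Basics and Stretch Intro overlap.
Zumba Advanced starts exactly when Yoga Basics ends (back-to-back, no overlap).
Zumba Advanced starts before Stretch Intro ends → Stretch Intro and Zumba Advanced overlap.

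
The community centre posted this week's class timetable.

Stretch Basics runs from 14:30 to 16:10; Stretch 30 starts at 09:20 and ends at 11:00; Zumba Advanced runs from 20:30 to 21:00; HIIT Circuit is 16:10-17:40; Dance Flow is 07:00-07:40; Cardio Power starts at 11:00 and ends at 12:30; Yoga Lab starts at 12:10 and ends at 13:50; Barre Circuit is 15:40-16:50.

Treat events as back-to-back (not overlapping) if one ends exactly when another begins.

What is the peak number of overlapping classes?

Sort all start/end points and keep a running count:
07:00 start Dance Flow → 1
07:40 end Dance Flow → 0
09:20 start Stretch 30 → 1
11:00 end Stretch 30 → 0
11:00 start Cardio Power → 1
12:10 start Yoga Lab → 2
12:30 end Cardio Power → 1
13:50 end Yoga Lab → 0
14:30 start Stretch Basics → 1
15:40 start Barre Circuit → 2
16:10 end Stretch Basics → 1
16:10 start HIIT Circuit → 2
16:50 end Barre Circuit → 1
17:40 end HIIT Circuit → 0
20:30 start Zumba Advanced → 1
21:00 end Zumba Advanced → 0
Peak is 2, at 12:10 (Cardio Power, Yoga Lab).

2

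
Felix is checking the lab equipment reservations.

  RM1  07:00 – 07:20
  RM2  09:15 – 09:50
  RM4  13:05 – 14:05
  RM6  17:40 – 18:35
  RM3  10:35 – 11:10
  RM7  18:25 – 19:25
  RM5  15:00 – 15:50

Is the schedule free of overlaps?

Two intervals overlap when each starts before the other ends.
Sorted by start: RM1, RM2, RM3, RM4, RM5, RM6, RM7.
RM2 starts after RM1 ends, so RM1 has no further overlaps.
RM3 starts after RM2 ends, so RM2 has no further overlaps.
RM4 starts after RM3 ends, so RM3 has no further overlaps.
RM5 starts after RM4 ends, so RM4 has no further overlaps.
RM6 starts after RM5 ends, so RM5 has no further overlaps.
RM7 starts before RM6 ends → RM6 and RM7 overlap.
That's a conflict, so the schedule is not conflict-free.

No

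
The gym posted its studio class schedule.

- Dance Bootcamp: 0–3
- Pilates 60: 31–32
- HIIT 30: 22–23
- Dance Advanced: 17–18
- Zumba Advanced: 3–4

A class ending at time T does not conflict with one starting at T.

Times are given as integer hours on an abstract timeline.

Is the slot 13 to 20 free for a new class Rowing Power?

No — it overlaps Dance Advanced

Dance Bootcamp: ends 3 at or before Rowing Power starts 13 → clear.
Zumba Advanced: ends 4 at or before Rowing Power starts 13 → clear.
Dance Advanced: starts 17 before Rowing Power ends 20, and ends 18 after Rowing Power starts 13 → overlap.
HIIT 30: starts 22 at or after Rowing Power ends 20 → clear.
Pilates 60: starts 31 at or after Rowing Power ends 20 → clear.
Rowing Power overlaps Dance Advanced.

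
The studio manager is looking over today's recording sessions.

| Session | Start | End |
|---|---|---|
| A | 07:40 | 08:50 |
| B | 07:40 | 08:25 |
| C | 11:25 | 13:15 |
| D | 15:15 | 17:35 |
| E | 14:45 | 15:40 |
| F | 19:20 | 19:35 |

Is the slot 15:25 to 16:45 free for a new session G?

No — it overlaps D, E

A: ends 08:50 at or before G starts 15:25 → clear.
B: ends 08:25 at or before G starts 15:25 → clear.
C: ends 13:15 at or before G starts 15:25 → clear.
E: starts 14:45 before G ends 16:45, and ends 15:40 after G starts 15:25 → overlap.
D: starts 15:15 before G ends 16:45, and ends 17:35 after G starts 15:25 → overlap.
F: starts 19:20 at or after G ends 16:45 → clear.
G overlaps D, E.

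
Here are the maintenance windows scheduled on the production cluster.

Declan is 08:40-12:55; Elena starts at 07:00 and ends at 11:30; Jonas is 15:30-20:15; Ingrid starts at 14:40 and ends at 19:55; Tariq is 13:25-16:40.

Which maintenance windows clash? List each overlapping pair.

Two intervals overlap when each starts before the other ends.
Sorted by start: Elena, Declan, Tariq, Ingrid, Jonas.
Declan starts before Elena ends → Elena and Declan overlap.
Tariq starts after Elena ends, so Elena has no further overlaps.
Tariq starts after Declan ends, so Declan has no further overlaps.
Ingrid starts before Tariq ends → Tariq and Ingrid overlap.
Jonas starts before Tariq ends → Tariq and Jonas overlap.
Jonas starts before Ingrid ends → Ingrid and Jonas overlap.

Declan & Elena, Ingrid & Jonas, Ingrid & Tariq, Jonas & Tariq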